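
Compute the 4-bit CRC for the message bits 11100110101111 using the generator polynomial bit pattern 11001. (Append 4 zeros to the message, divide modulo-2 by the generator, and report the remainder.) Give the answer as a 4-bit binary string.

Append 4 zeros: 111001101011110000. Divide by 11001 (XOR where the leading bit is 1):
  pos 0: 11100 XOR 11001 = 00101
  pos 2: 10111 XOR 11001 = 01110
  pos 3: 11100 XOR 11001 = 00101
  pos 5: 10110 XOR 11001 = 01111
  pos 6: 11111 XOR 11001 = 00110
  pos 8: 11011 XOR 11001 = 00010
  pos 11: 10100 XOR 11001 = 01101
  pos 12: 11010 XOR 11001 = 00011
Remainder (last 4 bits) = 0110. This is the CRC / FCS.

0110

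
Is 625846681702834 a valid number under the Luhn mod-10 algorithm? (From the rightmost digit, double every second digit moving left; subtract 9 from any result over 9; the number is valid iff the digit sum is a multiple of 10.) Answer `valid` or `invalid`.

valid

From the right, keep odd positions and double even positions (subtract 9 from any doubled value over 9):
  doubled (positions 2,4,...): 6 4 5 7 3 7 4 → sum 36
  kept (positions 1,3,...): 4 8 0 1 6 4 5 6 → sum 34
Total = 70.
70 mod 10 = 0, so the number is valid.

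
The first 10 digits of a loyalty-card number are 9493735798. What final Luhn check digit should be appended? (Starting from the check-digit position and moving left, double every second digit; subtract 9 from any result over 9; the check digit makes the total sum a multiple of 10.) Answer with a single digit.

Partial digits right→left: 8 9 7 5 3 7 3 9 4 9
Double every second digit counting from the check-digit position (so the 1st, 3rd, 5th, ... of the partial from the right).
  doubled (with −9 where >9): 7 5 6 6 8 → sum 32
  kept as-is: 9 5 7 9 9 → sum 39
Total = 32 + 39 = 71.
Check digit = (10 − (71 mod 10)) mod 10 = 9.

9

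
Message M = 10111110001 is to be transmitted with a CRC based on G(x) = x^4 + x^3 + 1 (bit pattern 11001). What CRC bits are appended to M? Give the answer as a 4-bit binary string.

Append 4 zeros: 101111100010000. Divide by 11001 (XOR where the leading bit is 1):
  pos 0: 10111 XOR 11001 = 01110
  pos 1: 11101 XOR 11001 = 00100
  pos 3: 10010 XOR 11001 = 01011
  pos 4: 10110 XOR 11001 = 01111
  pos 5: 11110 XOR 11001 = 00111
  pos 7: 11110 XOR 11001 = 00111
  pos 9: 11100 XOR 11001 = 00101
Remainder (last 4 bits) = 1010. This is the CRC / FCS.

1010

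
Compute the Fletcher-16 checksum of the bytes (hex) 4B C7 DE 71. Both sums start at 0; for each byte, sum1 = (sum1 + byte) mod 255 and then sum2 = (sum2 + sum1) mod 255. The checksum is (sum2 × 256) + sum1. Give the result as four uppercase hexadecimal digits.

Running sums (mod 255):
  after byte 0 (4B): sum1=75, sum2=75
  after byte 1 (C7): sum1=19, sum2=94
  after byte 2 (DE): sum1=241, sum2=80
  after byte 3 (71): sum1=99, sum2=179
Checksum = sum2·256 + sum1 = 179·256 + 99 = 45923 = 0xB363.

B363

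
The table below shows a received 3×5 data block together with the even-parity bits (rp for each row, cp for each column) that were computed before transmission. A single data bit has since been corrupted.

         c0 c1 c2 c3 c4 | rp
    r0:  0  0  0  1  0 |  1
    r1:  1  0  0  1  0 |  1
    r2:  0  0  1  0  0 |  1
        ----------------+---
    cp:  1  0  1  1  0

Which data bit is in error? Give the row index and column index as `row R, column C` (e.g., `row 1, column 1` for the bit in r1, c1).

row 1, column 3

Recompute each row's even parity and compare to rp:
  r0: data parity 1, sent rp 1 → ok
  r1: data parity 0, sent rp 1 → mismatch
  r2: data parity 1, sent rp 1 → ok
Recompute each column's even parity and compare to cp:
  c0: data parity 1, sent cp 1 → ok
  c1: data parity 0, sent cp 0 → ok
  c2: data parity 1, sent cp 1 → ok
  c3: data parity 0, sent cp 1 → mismatch
  c4: data parity 0, sent cp 0 → ok
Exactly one row (r1) and one column (c3) fail → the flipped bit is at their intersection.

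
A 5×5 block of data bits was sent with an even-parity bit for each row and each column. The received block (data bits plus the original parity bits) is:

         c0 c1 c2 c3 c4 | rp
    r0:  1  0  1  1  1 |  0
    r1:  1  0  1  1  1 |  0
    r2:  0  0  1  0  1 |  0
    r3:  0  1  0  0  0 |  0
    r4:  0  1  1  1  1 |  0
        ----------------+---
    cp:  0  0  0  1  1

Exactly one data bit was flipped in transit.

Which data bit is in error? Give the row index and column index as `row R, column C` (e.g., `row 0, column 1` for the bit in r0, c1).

Recompute each row's even parity and compare to rp:
  r0: data parity 0, sent rp 0 → ok
  r1: data parity 0, sent rp 0 → ok
  r2: data parity 0, sent rp 0 → ok
  r3: data parity 1, sent rp 0 → mismatch
  r4: data parity 0, sent rp 0 → ok
Recompute each column's even parity and compare to cp:
  c0: data parity 0, sent cp 0 → ok
  c1: data parity 0, sent cp 0 → ok
  c2: data parity 0, sent cp 0 → ok
  c3: data parity 1, sent cp 1 → ok
  c4: data parity 0, sent cp 1 → mismatch
Exactly one row (r3) and one column (c4) fail → the flipped bit is at their intersection.

row 3, column 4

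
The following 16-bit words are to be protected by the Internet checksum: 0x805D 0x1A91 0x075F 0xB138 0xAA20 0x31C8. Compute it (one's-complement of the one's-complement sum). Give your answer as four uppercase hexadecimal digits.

One's-complement addition (fold any carry out of bit 15 back into bit 0):
  0x805D + 0x1A91 = 0x09AEE
  0x9AEE + 0x075F = 0x0A24D
  0xA24D + 0xB138 = 0x15385 → wrap carry → 0x5386
  0x5386 + 0xAA20 = 0x0FDA6
  0xFDA6 + 0x31C8 = 0x12F6E → wrap carry → 0x2F6F
One's-complement sum = 0x2F6F.
Checksum = ~0x2F6F & 0xFFFF = 0xD090.

D090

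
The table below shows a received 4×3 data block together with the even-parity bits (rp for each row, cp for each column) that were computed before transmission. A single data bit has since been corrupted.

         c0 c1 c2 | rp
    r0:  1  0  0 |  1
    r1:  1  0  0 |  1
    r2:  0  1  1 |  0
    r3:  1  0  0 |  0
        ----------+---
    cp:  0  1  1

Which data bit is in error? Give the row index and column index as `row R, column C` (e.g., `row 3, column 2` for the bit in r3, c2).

Recompute each row's even parity and compare to rp:
  r0: data parity 1, sent rp 1 → ok
  r1: data parity 1, sent rp 1 → ok
  r2: data parity 0, sent rp 0 → ok
  r3: data parity 1, sent rp 0 → mismatch
Recompute each column's even parity and compare to cp:
  c0: data parity 1, sent cp 0 → mismatch
  c1: data parity 1, sent cp 1 → ok
  c2: data parity 1, sent cp 1 → ok
Exactly one row (r3) and one column (c0) fail → the flipped bit is at their intersection.

row 3, column 0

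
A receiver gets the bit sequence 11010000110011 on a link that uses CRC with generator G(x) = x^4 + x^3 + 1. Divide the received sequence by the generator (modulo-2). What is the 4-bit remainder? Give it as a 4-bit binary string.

Modulo-2 division of 11010000110011 by 11001:
  pos 0: 11010 XOR 11001 = 00011
  pos 3: 11000 XOR 11001 = 00001
  pos 7: 11100 XOR 11001 = 00101
  pos 9: 10111 XOR 11001 = 01110
Remainder = 1110 (nonzero — an error is detected).

1110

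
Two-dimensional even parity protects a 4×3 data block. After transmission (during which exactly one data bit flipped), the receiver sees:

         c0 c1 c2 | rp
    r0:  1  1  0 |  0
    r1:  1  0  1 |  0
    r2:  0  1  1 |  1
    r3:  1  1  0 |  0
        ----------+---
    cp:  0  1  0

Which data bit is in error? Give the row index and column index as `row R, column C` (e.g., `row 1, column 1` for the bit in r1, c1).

row 2, column 0

Recompute each row's even parity and compare to rp:
  r0: data parity 0, sent rp 0 → ok
  r1: data parity 0, sent rp 0 → ok
  r2: data parity 0, sent rp 1 → mismatch
  r3: data parity 0, sent rp 0 → ok
Recompute each column's even parity and compare to cp:
  c0: data parity 1, sent cp 0 → mismatch
  c1: data parity 1, sent cp 1 → ok
  c2: data parity 0, sent cp 0 → ok
Exactly one row (r2) and one column (c0) fail → the flipped bit is at their intersection.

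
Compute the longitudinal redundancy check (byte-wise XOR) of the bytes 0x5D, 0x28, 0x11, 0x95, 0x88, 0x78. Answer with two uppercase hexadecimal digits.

XOR the bytes together:
  start with 0x5D
  0x5D ⊕ 0x28 = 0x75
  0x75 ⊕ 0x11 = 0x64
  0x64 ⊕ 0x95 = 0xF1
  0xF1 ⊕ 0x88 = 0x79
  0x79 ⊕ 0x78 = 0x01

01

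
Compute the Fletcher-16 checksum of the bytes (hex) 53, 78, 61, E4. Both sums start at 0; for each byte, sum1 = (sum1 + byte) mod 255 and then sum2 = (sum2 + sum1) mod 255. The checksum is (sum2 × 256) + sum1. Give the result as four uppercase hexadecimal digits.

5E12

Running sums (mod 255):
  after byte 0 (53): sum1=83, sum2=83
  after byte 1 (78): sum1=203, sum2=31
  after byte 2 (61): sum1=45, sum2=76
  after byte 3 (E4): sum1=18, sum2=94
Checksum = sum2·256 + sum1 = 94·256 + 18 = 24082 = 0x5E12.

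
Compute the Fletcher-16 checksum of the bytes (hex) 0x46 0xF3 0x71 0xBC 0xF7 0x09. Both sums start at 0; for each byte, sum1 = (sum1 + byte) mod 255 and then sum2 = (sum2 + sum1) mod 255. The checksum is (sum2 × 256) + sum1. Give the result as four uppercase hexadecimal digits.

5E69

Running sums (mod 255):
  after byte 0 (0x46): sum1=70, sum2=70
  after byte 1 (0xF3): sum1=58, sum2=128
  after byte 2 (0x71): sum1=171, sum2=44
  after byte 3 (0xBC): sum1=104, sum2=148
  after byte 4 (0xF7): sum1=96, sum2=244
  after byte 5 (0x09): sum1=105, sum2=94
Checksum = sum2·256 + sum1 = 94·256 + 105 = 24169 = 0x5E69.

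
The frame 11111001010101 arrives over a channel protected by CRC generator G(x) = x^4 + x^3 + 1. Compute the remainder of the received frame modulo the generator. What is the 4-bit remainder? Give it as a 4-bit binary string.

0100

Modulo-2 division of 11111001010101 by 11001:
  pos 0: 11111 XOR 11001 = 00110
  pos 2: 11000 XOR 11001 = 00001
  pos 6: 11010 XOR 11001 = 00011
  pos 9: 11101 XOR 11001 = 00100
Remainder = 0100 (nonzero — an error is detected).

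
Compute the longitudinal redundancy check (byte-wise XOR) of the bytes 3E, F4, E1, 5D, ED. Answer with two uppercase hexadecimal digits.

XOR the bytes together:
  start with 0x3E
  0x3E ⊕ 0xF4 = 0xCA
  0xCA ⊕ 0xE1 = 0x2B
  0x2B ⊕ 0x5D = 0x76
  0x76 ⊕ 0xED = 0x9B

9B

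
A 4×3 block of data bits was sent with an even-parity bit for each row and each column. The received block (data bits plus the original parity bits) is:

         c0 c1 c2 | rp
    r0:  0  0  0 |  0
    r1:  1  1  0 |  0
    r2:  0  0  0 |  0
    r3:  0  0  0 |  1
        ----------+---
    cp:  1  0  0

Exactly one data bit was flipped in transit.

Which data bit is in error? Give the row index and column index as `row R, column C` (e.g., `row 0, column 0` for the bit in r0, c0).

Recompute each row's even parity and compare to rp:
  r0: data parity 0, sent rp 0 → ok
  r1: data parity 0, sent rp 0 → ok
  r2: data parity 0, sent rp 0 → ok
  r3: data parity 0, sent rp 1 → mismatch
Recompute each column's even parity and compare to cp:
  c0: data parity 1, sent cp 1 → ok
  c1: data parity 1, sent cp 0 → mismatch
  c2: data parity 0, sent cp 0 → ok
Exactly one row (r3) and one column (c1) fail → the flipped bit is at their intersection.

row 3, column 1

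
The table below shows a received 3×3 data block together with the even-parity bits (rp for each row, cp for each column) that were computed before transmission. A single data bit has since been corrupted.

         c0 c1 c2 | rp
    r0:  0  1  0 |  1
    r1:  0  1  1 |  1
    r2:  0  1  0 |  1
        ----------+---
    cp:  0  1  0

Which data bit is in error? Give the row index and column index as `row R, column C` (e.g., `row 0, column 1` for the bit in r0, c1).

row 1, column 2

Recompute each row's even parity and compare to rp:
  r0: data parity 1, sent rp 1 → ok
  r1: data parity 0, sent rp 1 → mismatch
  r2: data parity 1, sent rp 1 → ok
Recompute each column's even parity and compare to cp:
  c0: data parity 0, sent cp 0 → ok
  c1: data parity 1, sent cp 1 → ok
  c2: data parity 1, sent cp 0 → mismatch
Exactly one row (r1) and one column (c2) fail → the flipped bit is at their intersection.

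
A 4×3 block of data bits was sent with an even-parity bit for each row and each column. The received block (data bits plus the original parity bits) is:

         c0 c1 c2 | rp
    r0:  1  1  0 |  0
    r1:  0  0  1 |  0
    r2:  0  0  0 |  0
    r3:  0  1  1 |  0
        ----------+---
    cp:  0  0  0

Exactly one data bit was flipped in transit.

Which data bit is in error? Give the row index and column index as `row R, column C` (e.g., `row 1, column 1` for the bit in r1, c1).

row 1, column 0

Recompute each row's even parity and compare to rp:
  r0: data parity 0, sent rp 0 → ok
  r1: data parity 1, sent rp 0 → mismatch
  r2: data parity 0, sent rp 0 → ok
  r3: data parity 0, sent rp 0 → ok
Recompute each column's even parity and compare to cp:
  c0: data parity 1, sent cp 0 → mismatch
  c1: data parity 0, sent cp 0 → ok
  c2: data parity 0, sent cp 0 → ok
Exactly one row (r1) and one column (c0) fail → the flipped bit is at their intersection.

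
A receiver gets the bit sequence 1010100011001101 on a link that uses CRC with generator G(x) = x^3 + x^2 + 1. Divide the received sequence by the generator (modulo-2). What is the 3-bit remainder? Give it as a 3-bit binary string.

100

Modulo-2 division of 1010100011001101 by 1101:
  pos 0: 1010 XOR 1101 = 0111
  pos 1: 1111 XOR 1101 = 0010
  pos 3: 1000 XOR 1101 = 0101
  pos 4: 1010 XOR 1101 = 0111
  pos 5: 1111 XOR 1101 = 0010
  pos 7: 1010 XOR 1101 = 0111
  pos 8: 1110 XOR 1101 = 0011
  pos 10: 1111 XOR 1101 = 0010
  pos 12: 1001 XOR 1101 = 0100
Remainder = 100 (nonzero — an error is detected).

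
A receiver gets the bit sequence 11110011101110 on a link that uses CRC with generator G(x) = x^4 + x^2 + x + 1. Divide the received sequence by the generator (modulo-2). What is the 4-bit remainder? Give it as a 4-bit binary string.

0000

Modulo-2 division of 11110011101110 by 10111:
  pos 0: 11110 XOR 10111 = 01001
  pos 1: 10010 XOR 10111 = 00101
  pos 3: 10111 XOR 10111 = 00000
  pos 8: 10111 XOR 10111 = 00000
Remainder = 0000 (zero — the frame passes the CRC check).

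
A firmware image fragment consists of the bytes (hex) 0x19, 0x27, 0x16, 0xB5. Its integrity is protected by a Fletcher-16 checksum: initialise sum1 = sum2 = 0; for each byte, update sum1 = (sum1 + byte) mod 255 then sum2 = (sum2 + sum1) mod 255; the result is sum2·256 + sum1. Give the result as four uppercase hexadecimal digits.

Running sums (mod 255):
  after byte 0 (0x19): sum1=25, sum2=25
  after byte 1 (0x27): sum1=64, sum2=89
  after byte 2 (0x16): sum1=86, sum2=175
  after byte 3 (0xB5): sum1=12, sum2=187
Checksum = sum2·256 + sum1 = 187·256 + 12 = 47884 = 0xBB0C.

BB0C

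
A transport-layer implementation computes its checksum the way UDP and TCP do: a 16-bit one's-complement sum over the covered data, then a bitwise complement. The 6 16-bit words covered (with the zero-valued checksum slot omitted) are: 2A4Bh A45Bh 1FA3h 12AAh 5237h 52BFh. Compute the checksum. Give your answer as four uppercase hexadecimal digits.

One's-complement addition (fold any carry out of bit 15 back into bit 0):
  0x2A4B + 0xA45B = 0x0CEA6
  0xCEA6 + 0x1FA3 = 0x0EE49
  0xEE49 + 0x12AA = 0x100F3 → wrap carry → 0x00F4
  0x00F4 + 0x5237 = 0x0532B
  0x532B + 0x52BF = 0x0A5EA
One's-complement sum = 0xA5EA.
Checksum = ~0xA5EA & 0xFFFF = 0x5A15.

5A15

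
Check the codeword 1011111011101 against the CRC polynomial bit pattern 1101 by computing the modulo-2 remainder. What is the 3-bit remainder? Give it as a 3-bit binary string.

000

Modulo-2 division of 1011111011101 by 1101:
  pos 0: 1011 XOR 1101 = 0110
  pos 1: 1101 XOR 1101 = 0000
  pos 5: 1101 XOR 1101 = 0000
  pos 9: 1101 XOR 1101 = 0000
Remainder = 000 (zero — the frame passes the CRC check).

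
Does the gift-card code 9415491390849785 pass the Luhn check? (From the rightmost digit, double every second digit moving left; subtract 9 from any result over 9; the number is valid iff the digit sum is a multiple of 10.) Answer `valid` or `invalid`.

valid

From the right, keep odd positions and double even positions (subtract 9 from any doubled value over 9):
  doubled (positions 2,4,...): 7 9 7 9 2 8 2 9 → sum 53
  kept (positions 1,3,...): 5 7 4 0 3 9 5 4 → sum 37
Total = 90.
90 mod 10 = 0, so the number is valid.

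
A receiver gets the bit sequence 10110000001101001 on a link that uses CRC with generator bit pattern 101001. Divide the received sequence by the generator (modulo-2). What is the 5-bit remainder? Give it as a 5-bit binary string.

01000

Modulo-2 division of 10110000001101001 by 101001:
  pos 0: 101100 XOR 101001 = 000101
  pos 3: 101000 XOR 101001 = 000001
  pos 8: 101101 XOR 101001 = 000100
  pos 11: 100001 XOR 101001 = 001000
Remainder = 01000 (nonzero — an error is detected).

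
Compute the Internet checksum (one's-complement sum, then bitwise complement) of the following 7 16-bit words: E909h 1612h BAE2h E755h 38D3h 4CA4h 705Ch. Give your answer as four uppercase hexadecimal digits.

68D7

One's-complement addition (fold any carry out of bit 15 back into bit 0):
  0xE909 + 0x1612 = 0x0FF1B
  0xFF1B + 0xBAE2 = 0x1B9FD → wrap carry → 0xB9FE
  0xB9FE + 0xE755 = 0x1A153 → wrap carry → 0xA154
  0xA154 + 0x38D3 = 0x0DA27
  0xDA27 + 0x4CA4 = 0x126CB → wrap carry → 0x26CC
  0x26CC + 0x705C = 0x09728
One's-complement sum = 0x9728.
Checksum = ~0x9728 & 0xFFFF = 0x68D7.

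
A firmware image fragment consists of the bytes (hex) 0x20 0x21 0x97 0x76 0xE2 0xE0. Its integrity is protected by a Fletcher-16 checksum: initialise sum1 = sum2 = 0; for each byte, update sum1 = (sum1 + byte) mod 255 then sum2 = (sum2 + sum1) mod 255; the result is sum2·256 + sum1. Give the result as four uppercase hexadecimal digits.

Running sums (mod 255):
  after byte 0 (0x20): sum1=32, sum2=32
  after byte 1 (0x21): sum1=65, sum2=97
  after byte 2 (0x97): sum1=216, sum2=58
  after byte 3 (0x76): sum1=79, sum2=137
  after byte 4 (0xE2): sum1=50, sum2=187
  after byte 5 (0xE0): sum1=19, sum2=206
Checksum = sum2·256 + sum1 = 206·256 + 19 = 52755 = 0xCE13.

CE13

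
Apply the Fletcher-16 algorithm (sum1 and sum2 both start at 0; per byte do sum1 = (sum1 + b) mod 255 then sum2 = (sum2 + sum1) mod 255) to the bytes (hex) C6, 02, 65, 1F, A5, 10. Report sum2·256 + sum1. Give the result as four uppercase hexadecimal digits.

Running sums (mod 255):
  after byte 0 (C6): sum1=198, sum2=198
  after byte 1 (02): sum1=200, sum2=143
  after byte 2 (65): sum1=46, sum2=189
  after byte 3 (1F): sum1=77, sum2=11
  after byte 4 (A5): sum1=242, sum2=253
  after byte 5 (10): sum1=3, sum2=1
Checksum = sum2·256 + sum1 = 1·256 + 3 = 259 = 0x0103.

0103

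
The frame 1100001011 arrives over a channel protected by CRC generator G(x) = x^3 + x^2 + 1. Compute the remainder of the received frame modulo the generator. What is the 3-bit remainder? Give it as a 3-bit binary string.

000

Modulo-2 division of 1100001011 by 1101:
  pos 0: 1100 XOR 1101 = 0001
  pos 3: 1001 XOR 1101 = 0100
  pos 4: 1000 XOR 1101 = 0101
  pos 5: 1011 XOR 1101 = 0110
  pos 6: 1101 XOR 1101 = 0000
Remainder = 000 (zero — the frame passes the CRC check).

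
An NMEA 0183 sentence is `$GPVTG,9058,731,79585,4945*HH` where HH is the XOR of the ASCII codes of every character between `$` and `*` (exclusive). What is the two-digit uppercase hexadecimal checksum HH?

59

XOR the ASCII codes of the payload characters:
  'G' = 0x47 → acc = 0x47
  'P' = 0x50 → acc = 0x17
  'V' = 0x56 → acc = 0x41
  'T' = 0x54 → acc = 0x15
  'G' = 0x47 → acc = 0x52
  ',' = 0x2C → acc = 0x7E
  '9' = 0x39 → acc = 0x47
  '0' = 0x30 → acc = 0x77
  '5' = 0x35 → acc = 0x42
  '8' = 0x38 → acc = 0x7A
  ',' = 0x2C → acc = 0x56
  '7' = 0x37 → acc = 0x61
  '3' = 0x33 → acc = 0x52
  '1' = 0x31 → acc = 0x63
  ',' = 0x2C → acc = 0x4F
  '7' = 0x37 → acc = 0x78
  '9' = 0x39 → acc = 0x41
  '5' = 0x35 → acc = 0x74
  '8' = 0x38 → acc = 0x4C
  '5' = 0x35 → acc = 0x79
  ',' = 0x2C → acc = 0x55
  '4' = 0x34 → acc = 0x61
  '9' = 0x39 → acc = 0x58
  '4' = 0x34 → acc = 0x6C
  '5' = 0x35 → acc = 0x59
Checksum = 0x59.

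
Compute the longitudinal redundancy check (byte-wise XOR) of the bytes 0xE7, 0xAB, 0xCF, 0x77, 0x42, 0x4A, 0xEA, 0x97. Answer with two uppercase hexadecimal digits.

81

XOR the bytes together:
  start with 0xE7
  0xE7 ⊕ 0xAB = 0x4C
  0x4C ⊕ 0xCF = 0x83
  0x83 ⊕ 0x77 = 0xF4
  0xF4 ⊕ 0x42 = 0xB6
  0xB6 ⊕ 0x4A = 0xFC
  0xFC ⊕ 0xEA = 0x16
  0x16 ⊕ 0x97 = 0x81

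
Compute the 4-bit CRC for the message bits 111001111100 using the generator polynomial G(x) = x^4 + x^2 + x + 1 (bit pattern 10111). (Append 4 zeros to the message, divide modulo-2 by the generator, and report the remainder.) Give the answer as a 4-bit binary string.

1100

Append 4 zeros: 1110011111000000. Divide by 10111 (XOR where the leading bit is 1):
  pos 0: 11100 XOR 10111 = 01011
  pos 1: 10111 XOR 10111 = 00000
  pos 6: 11110 XOR 10111 = 01001
  pos 7: 10010 XOR 10111 = 00101
  pos 9: 10100 XOR 10111 = 00011
Remainder (last 4 bits) = 1100. This is the CRC / FCS.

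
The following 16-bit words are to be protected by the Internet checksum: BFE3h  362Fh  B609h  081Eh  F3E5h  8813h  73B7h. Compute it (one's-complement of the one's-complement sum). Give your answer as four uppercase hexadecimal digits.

One's-complement addition (fold any carry out of bit 15 back into bit 0):
  0xBFE3 + 0x362F = 0x0F612
  0xF612 + 0xB609 = 0x1AC1B → wrap carry → 0xAC1C
  0xAC1C + 0x081E = 0x0B43A
  0xB43A + 0xF3E5 = 0x1A81F → wrap carry → 0xA820
  0xA820 + 0x8813 = 0x13033 → wrap carry → 0x3034
  0x3034 + 0x73B7 = 0x0A3EB
One's-complement sum = 0xA3EB.
Checksum = ~0xA3EB & 0xFFFF = 0x5C14.

5C14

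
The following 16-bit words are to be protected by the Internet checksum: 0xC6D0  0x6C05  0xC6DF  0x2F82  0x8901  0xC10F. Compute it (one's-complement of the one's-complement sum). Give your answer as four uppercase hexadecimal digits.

8CB6

One's-complement addition (fold any carry out of bit 15 back into bit 0):
  0xC6D0 + 0x6C05 = 0x132D5 → wrap carry → 0x32D6
  0x32D6 + 0xC6DF = 0x0F9B5
  0xF9B5 + 0x2F82 = 0x12937 → wrap carry → 0x2938
  0x2938 + 0x8901 = 0x0B239
  0xB239 + 0xC10F = 0x17348 → wrap carry → 0x7349
One's-complement sum = 0x7349.
Checksum = ~0x7349 & 0xFFFF = 0x8CB6.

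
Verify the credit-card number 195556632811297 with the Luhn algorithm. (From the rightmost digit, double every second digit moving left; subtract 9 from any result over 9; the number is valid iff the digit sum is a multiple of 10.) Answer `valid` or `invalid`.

From the right, keep odd positions and double even positions (subtract 9 from any doubled value over 9):
  doubled (positions 2,4,...): 9 2 7 6 3 1 9 → sum 37
  kept (positions 1,3,...): 7 2 1 2 6 5 5 1 → sum 29
Total = 66.
66 mod 10 = 6, so the number is invalid.

invalid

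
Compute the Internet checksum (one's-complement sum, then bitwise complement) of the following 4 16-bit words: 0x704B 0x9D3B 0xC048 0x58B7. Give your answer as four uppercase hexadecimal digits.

One's-complement addition (fold any carry out of bit 15 back into bit 0):
  0x704B + 0x9D3B = 0x10D86 → wrap carry → 0x0D87
  0x0D87 + 0xC048 = 0x0CDCF
  0xCDCF + 0x58B7 = 0x12686 → wrap carry → 0x2687
One's-complement sum = 0x2687.
Checksum = ~0x2687 & 0xFFFF = 0xD978.

D978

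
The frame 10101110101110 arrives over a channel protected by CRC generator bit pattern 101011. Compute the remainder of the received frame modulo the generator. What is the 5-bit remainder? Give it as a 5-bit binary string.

Modulo-2 division of 10101110101110 by 101011:
  pos 0: 101011 XOR 101011 = 000000
  pos 6: 101011 XOR 101011 = 000000
Remainder = 00010 (nonzero — an error is detected).

00010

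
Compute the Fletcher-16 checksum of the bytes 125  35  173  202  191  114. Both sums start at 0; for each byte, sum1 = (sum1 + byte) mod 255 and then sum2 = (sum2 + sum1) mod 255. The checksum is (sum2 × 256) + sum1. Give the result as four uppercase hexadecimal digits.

A94B

Running sums (mod 255):
  after byte 0 (125): sum1=125, sum2=125
  after byte 1 (35): sum1=160, sum2=30
  after byte 2 (173): sum1=78, sum2=108
  after byte 3 (202): sum1=25, sum2=133
  after byte 4 (191): sum1=216, sum2=94
  after byte 5 (114): sum1=75, sum2=169
Checksum = sum2·256 + sum1 = 169·256 + 75 = 43339 = 0xA94B.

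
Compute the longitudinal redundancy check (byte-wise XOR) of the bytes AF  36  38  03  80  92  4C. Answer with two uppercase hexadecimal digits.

XOR the bytes together:
  start with 0xAF
  0xAF ⊕ 0x36 = 0x99
  0x99 ⊕ 0x38 = 0xA1
  0xA1 ⊕ 0x03 = 0xA2
  0xA2 ⊕ 0x80 = 0x22
  0x22 ⊕ 0x92 = 0xB0
  0xB0 ⊕ 0x4C = 0xFC

FC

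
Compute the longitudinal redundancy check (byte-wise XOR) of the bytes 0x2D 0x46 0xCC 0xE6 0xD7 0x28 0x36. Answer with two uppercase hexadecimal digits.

88

XOR the bytes together:
  start with 0x2D
  0x2D ⊕ 0x46 = 0x6B
  0x6B ⊕ 0xCC = 0xA7
  0xA7 ⊕ 0xE6 = 0x41
  0x41 ⊕ 0xD7 = 0x96
  0x96 ⊕ 0x28 = 0xBE
  0xBE ⊕ 0x36 = 0x88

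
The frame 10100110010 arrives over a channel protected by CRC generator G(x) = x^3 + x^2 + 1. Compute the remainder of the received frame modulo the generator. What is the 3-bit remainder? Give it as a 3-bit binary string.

001

Modulo-2 division of 10100110010 by 1101:
  pos 0: 1010 XOR 1101 = 0111
  pos 1: 1110 XOR 1101 = 0011
  pos 3: 1111 XOR 1101 = 0010
  pos 5: 1000 XOR 1101 = 0101
  pos 6: 1011 XOR 1101 = 0110
  pos 7: 1100 XOR 1101 = 0001
Remainder = 001 (nonzero — an error is detected).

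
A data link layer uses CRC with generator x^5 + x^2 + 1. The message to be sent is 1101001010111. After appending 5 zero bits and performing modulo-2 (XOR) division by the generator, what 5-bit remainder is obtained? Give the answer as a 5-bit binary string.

Append 5 zeros: 110100101011100000. Divide by 100101 (XOR where the leading bit is 1):
  pos 0: 110100 XOR 100101 = 010001
  pos 1: 100011 XOR 100101 = 000110
  pos 4: 110010 XOR 100101 = 010111
  pos 5: 101111 XOR 100101 = 001010
  pos 7: 101011 XOR 100101 = 001110
  pos 9: 111000 XOR 100101 = 011101
  pos 10: 111010 XOR 100101 = 011111
  pos 11: 111110 XOR 100101 = 011011
  pos 12: 110110 XOR 100101 = 010011
Remainder (last 5 bits) = 10011. This is the CRC / FCS.

10011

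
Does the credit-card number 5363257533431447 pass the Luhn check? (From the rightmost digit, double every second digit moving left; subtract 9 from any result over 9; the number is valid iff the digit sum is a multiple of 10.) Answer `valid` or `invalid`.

From the right, keep odd positions and double even positions (subtract 9 from any doubled value over 9):
  doubled (positions 2,4,...): 8 2 8 6 5 4 3 1 → sum 37
  kept (positions 1,3,...): 7 4 3 3 5 5 3 3 → sum 33
Total = 70.
70 mod 10 = 0, so the number is valid.

valid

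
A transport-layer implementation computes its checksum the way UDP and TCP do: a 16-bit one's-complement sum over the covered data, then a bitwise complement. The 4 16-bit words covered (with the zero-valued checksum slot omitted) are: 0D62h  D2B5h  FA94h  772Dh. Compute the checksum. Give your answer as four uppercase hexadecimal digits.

One's-complement addition (fold any carry out of bit 15 back into bit 0):
  0x0D62 + 0xD2B5 = 0x0E017
  0xE017 + 0xFA94 = 0x1DAAB → wrap carry → 0xDAAC
  0xDAAC + 0x772D = 0x151D9 → wrap carry → 0x51DA
One's-complement sum = 0x51DA.
Checksum = ~0x51DA & 0xFFFF = 0xAE25.

AE25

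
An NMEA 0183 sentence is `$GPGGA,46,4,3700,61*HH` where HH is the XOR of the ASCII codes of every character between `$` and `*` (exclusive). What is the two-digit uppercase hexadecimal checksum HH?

63

XOR the ASCII codes of the payload characters:
  'G' = 0x47 → acc = 0x47
  'P' = 0x50 → acc = 0x17
  'G' = 0x47 → acc = 0x50
  'G' = 0x47 → acc = 0x17
  'A' = 0x41 → acc = 0x56
  ',' = 0x2C → acc = 0x7A
  '4' = 0x34 → acc = 0x4E
  '6' = 0x36 → acc = 0x78
  ',' = 0x2C → acc = 0x54
  '4' = 0x34 → acc = 0x60
  ',' = 0x2C → acc = 0x4C
  '3' = 0x33 → acc = 0x7F
  '7' = 0x37 → acc = 0x48
  '0' = 0x30 → acc = 0x78
  '0' = 0x30 → acc = 0x48
  ',' = 0x2C → acc = 0x64
  '6' = 0x36 → acc = 0x52
  '1' = 0x31 → acc = 0x63
Checksum = 0x63.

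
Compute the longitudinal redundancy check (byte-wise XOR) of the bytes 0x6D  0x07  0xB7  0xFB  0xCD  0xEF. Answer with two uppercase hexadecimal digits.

XOR the bytes together:
  start with 0x6D
  0x6D ⊕ 0x07 = 0x6A
  0x6A ⊕ 0xB7 = 0xDD
  0xDD ⊕ 0xFB = 0x26
  0x26 ⊕ 0xCD = 0xEB
  0xEB ⊕ 0xEF = 0x04

04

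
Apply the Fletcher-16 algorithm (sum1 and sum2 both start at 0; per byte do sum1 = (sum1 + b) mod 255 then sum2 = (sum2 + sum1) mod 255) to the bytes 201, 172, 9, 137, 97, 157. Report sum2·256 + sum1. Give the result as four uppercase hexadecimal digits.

3B08

Running sums (mod 255):
  after byte 0 (201): sum1=201, sum2=201
  after byte 1 (172): sum1=118, sum2=64
  after byte 2 (9): sum1=127, sum2=191
  after byte 3 (137): sum1=9, sum2=200
  after byte 4 (97): sum1=106, sum2=51
  after byte 5 (157): sum1=8, sum2=59
Checksum = sum2·256 + sum1 = 59·256 + 8 = 15112 = 0x3B08.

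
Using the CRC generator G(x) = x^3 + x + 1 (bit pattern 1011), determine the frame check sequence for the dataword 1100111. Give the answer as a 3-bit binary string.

Append 3 zeros: 1100111000. Divide by 1011 (XOR where the leading bit is 1):
  pos 0: 1100 XOR 1011 = 0111
  pos 1: 1111 XOR 1011 = 0100
  pos 2: 1001 XOR 1011 = 0010
  pos 4: 1010 XOR 1011 = 0001
Remainder (last 3 bits) = 100. This is the CRC / FCS.

100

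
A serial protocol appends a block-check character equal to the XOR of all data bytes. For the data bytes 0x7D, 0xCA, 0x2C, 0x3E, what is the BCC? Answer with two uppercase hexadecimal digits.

XOR the bytes together:
  start with 0x7D
  0x7D ⊕ 0xCA = 0xB7
  0xB7 ⊕ 0x2C = 0x9B
  0x9B ⊕ 0x3E = 0xA5

A5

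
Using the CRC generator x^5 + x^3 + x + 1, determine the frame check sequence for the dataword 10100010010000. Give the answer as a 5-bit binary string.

Append 5 zeros: 1010001001000000000. Divide by 101011 (XOR where the leading bit is 1):
  pos 0: 101000 XOR 101011 = 000011
  pos 4: 111001 XOR 101011 = 010010
  pos 5: 100100 XOR 101011 = 001111
  pos 7: 111100 XOR 101011 = 010111
  pos 8: 101110 XOR 101011 = 000101
  pos 11: 101000 XOR 101011 = 000011
Remainder (last 5 bits) = 01100. This is the CRC / FCS.

01100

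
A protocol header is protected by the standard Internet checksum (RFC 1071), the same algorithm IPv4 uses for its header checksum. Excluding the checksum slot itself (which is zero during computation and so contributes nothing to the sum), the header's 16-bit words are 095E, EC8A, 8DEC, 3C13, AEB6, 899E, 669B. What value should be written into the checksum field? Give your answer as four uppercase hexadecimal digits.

A126

One's-complement addition (fold any carry out of bit 15 back into bit 0):
  0x095E + 0xEC8A = 0x0F5E8
  0xF5E8 + 0x8DEC = 0x183D4 → wrap carry → 0x83D5
  0x83D5 + 0x3C13 = 0x0BFE8
  0xBFE8 + 0xAEB6 = 0x16E9E → wrap carry → 0x6E9F
  0x6E9F + 0x899E = 0x0F83D
  0xF83D + 0x669B = 0x15ED8 → wrap carry → 0x5ED9
One's-complement sum = 0x5ED9.
Checksum = ~0x5ED9 & 0xFFFF = 0xA126.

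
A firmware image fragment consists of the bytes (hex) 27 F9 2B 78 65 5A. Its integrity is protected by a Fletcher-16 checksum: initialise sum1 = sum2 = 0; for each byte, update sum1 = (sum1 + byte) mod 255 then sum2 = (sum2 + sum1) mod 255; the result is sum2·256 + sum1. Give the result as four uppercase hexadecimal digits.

0884

Running sums (mod 255):
  after byte 0 (27): sum1=39, sum2=39
  after byte 1 (F9): sum1=33, sum2=72
  after byte 2 (2B): sum1=76, sum2=148
  after byte 3 (78): sum1=196, sum2=89
  after byte 4 (65): sum1=42, sum2=131
  after byte 5 (5A): sum1=132, sum2=8
Checksum = sum2·256 + sum1 = 8·256 + 132 = 2180 = 0x0884.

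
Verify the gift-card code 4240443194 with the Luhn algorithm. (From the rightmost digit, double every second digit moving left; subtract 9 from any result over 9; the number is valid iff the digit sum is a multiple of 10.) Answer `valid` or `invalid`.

From the right, keep odd positions and double even positions (subtract 9 from any doubled value over 9):
  doubled (positions 2,4,...): 9 6 8 8 8 → sum 39
  kept (positions 1,3,...): 4 1 4 0 2 → sum 11
Total = 50.
50 mod 10 = 0, so the number is valid.

valid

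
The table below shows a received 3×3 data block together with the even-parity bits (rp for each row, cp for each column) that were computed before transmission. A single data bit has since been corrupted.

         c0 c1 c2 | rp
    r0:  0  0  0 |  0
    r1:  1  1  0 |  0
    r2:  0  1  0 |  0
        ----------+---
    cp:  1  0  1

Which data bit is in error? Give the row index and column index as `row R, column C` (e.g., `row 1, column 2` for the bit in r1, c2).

Recompute each row's even parity and compare to rp:
  r0: data parity 0, sent rp 0 → ok
  r1: data parity 0, sent rp 0 → ok
  r2: data parity 1, sent rp 0 → mismatch
Recompute each column's even parity and compare to cp:
  c0: data parity 1, sent cp 1 → ok
  c1: data parity 0, sent cp 0 → ok
  c2: data parity 0, sent cp 1 → mismatch
Exactly one row (r2) and one column (c2) fail → the flipped bit is at their intersection.

row 2, column 2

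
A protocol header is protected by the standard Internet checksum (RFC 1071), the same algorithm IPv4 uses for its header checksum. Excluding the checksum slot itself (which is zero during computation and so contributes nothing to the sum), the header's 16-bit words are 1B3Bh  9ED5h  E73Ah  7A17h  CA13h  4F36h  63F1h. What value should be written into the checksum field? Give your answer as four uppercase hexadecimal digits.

One's-complement addition (fold any carry out of bit 15 back into bit 0):
  0x1B3B + 0x9ED5 = 0x0BA10
  0xBA10 + 0xE73A = 0x1A14A → wrap carry → 0xA14B
  0xA14B + 0x7A17 = 0x11B62 → wrap carry → 0x1B63
  0x1B63 + 0xCA13 = 0x0E576
  0xE576 + 0x4F36 = 0x134AC → wrap carry → 0x34AD
  0x34AD + 0x63F1 = 0x0989E
One's-complement sum = 0x989E.
Checksum = ~0x989E & 0xFFFF = 0x6761.

6761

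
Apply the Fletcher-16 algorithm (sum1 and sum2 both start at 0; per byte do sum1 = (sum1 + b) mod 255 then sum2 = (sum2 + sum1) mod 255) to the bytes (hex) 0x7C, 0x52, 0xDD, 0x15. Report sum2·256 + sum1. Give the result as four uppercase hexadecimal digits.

B9C1

Running sums (mod 255):
  after byte 0 (0x7C): sum1=124, sum2=124
  after byte 1 (0x52): sum1=206, sum2=75
  after byte 2 (0xDD): sum1=172, sum2=247
  after byte 3 (0x15): sum1=193, sum2=185
Checksum = sum2·256 + sum1 = 185·256 + 193 = 47553 = 0xB9C1.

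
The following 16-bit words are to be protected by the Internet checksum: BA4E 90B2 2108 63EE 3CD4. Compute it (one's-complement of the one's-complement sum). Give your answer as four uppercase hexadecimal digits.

F333

One's-complement addition (fold any carry out of bit 15 back into bit 0):
  0xBA4E + 0x90B2 = 0x14B00 → wrap carry → 0x4B01
  0x4B01 + 0x2108 = 0x06C09
  0x6C09 + 0x63EE = 0x0CFF7
  0xCFF7 + 0x3CD4 = 0x10CCB → wrap carry → 0x0CCC
One's-complement sum = 0x0CCC.
Checksum = ~0x0CCC & 0xFFFF = 0xF333.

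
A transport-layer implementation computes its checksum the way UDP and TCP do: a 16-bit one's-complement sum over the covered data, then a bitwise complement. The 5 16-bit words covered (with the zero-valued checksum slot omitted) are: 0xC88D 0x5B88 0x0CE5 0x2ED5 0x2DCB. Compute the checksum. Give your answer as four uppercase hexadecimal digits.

One's-complement addition (fold any carry out of bit 15 back into bit 0):
  0xC88D + 0x5B88 = 0x12415 → wrap carry → 0x2416
  0x2416 + 0x0CE5 = 0x030FB
  0x30FB + 0x2ED5 = 0x05FD0
  0x5FD0 + 0x2DCB = 0x08D9B
One's-complement sum = 0x8D9B.
Checksum = ~0x8D9B & 0xFFFF = 0x7264.

7264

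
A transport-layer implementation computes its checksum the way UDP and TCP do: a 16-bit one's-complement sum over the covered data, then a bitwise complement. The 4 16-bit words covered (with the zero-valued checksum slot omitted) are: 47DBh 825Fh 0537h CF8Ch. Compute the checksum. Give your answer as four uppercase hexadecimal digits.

6101

One's-complement addition (fold any carry out of bit 15 back into bit 0):
  0x47DB + 0x825F = 0x0CA3A
  0xCA3A + 0x0537 = 0x0CF71
  0xCF71 + 0xCF8C = 0x19EFD → wrap carry → 0x9EFE
One's-complement sum = 0x9EFE.
Checksum = ~0x9EFE & 0xFFFF = 0x6101.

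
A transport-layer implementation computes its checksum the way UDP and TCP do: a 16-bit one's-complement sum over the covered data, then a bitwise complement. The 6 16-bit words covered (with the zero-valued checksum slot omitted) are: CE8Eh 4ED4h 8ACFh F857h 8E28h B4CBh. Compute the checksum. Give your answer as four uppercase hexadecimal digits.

One's-complement addition (fold any carry out of bit 15 back into bit 0):
  0xCE8E + 0x4ED4 = 0x11D62 → wrap carry → 0x1D63
  0x1D63 + 0x8ACF = 0x0A832
  0xA832 + 0xF857 = 0x1A089 → wrap carry → 0xA08A
  0xA08A + 0x8E28 = 0x12EB2 → wrap carry → 0x2EB3
  0x2EB3 + 0xB4CB = 0x0E37E
One's-complement sum = 0xE37E.
Checksum = ~0xE37E & 0xFFFF = 0x1C81.

1C81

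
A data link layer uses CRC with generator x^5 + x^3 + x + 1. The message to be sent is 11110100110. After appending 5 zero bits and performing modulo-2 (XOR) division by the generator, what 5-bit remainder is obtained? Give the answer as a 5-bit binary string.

10011

Append 5 zeros: 1111010011000000. Divide by 101011 (XOR where the leading bit is 1):
  pos 0: 111101 XOR 101011 = 010110
  pos 1: 101100 XOR 101011 = 000111
  pos 4: 111011 XOR 101011 = 010000
  pos 5: 100000 XOR 101011 = 001011
  pos 7: 101100 XOR 101011 = 000111
  pos 10: 111000 XOR 101011 = 010011
Remainder (last 5 bits) = 10011. This is the CRC / FCS.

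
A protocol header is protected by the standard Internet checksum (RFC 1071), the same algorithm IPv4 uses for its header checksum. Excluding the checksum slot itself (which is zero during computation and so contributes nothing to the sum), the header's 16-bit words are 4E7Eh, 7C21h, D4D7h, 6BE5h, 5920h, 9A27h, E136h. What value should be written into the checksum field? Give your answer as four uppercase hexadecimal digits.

2024

One's-complement addition (fold any carry out of bit 15 back into bit 0):
  0x4E7E + 0x7C21 = 0x0CA9F
  0xCA9F + 0xD4D7 = 0x19F76 → wrap carry → 0x9F77
  0x9F77 + 0x6BE5 = 0x10B5C → wrap carry → 0x0B5D
  0x0B5D + 0x5920 = 0x0647D
  0x647D + 0x9A27 = 0x0FEA4
  0xFEA4 + 0xE136 = 0x1DFDA → wrap carry → 0xDFDB
One's-complement sum = 0xDFDB.
Checksum = ~0xDFDB & 0xFFFF = 0x2024.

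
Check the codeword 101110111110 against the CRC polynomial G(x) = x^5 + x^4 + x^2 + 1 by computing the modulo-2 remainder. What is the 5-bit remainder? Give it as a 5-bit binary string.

Modulo-2 division of 101110111110 by 110101:
  pos 0: 101110 XOR 110101 = 011011
  pos 1: 110111 XOR 110101 = 000010
  pos 5: 101111 XOR 110101 = 011010
  pos 6: 110100 XOR 110101 = 000001
Remainder = 00001 (nonzero — an error is detected).

00001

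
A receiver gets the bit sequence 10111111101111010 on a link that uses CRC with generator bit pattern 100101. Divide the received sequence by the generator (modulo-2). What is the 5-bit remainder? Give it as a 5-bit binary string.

Modulo-2 division of 10111111101111010 by 100101:
  pos 0: 101111 XOR 100101 = 001010
  pos 2: 101011 XOR 100101 = 001110
  pos 4: 111010 XOR 100101 = 011111
  pos 5: 111111 XOR 100101 = 011010
  pos 6: 110101 XOR 100101 = 010000
  pos 7: 100001 XOR 100101 = 000100
  pos 10: 100101 XOR 100101 = 000000
Remainder = 00000 (zero — the frame passes the CRC check).

00000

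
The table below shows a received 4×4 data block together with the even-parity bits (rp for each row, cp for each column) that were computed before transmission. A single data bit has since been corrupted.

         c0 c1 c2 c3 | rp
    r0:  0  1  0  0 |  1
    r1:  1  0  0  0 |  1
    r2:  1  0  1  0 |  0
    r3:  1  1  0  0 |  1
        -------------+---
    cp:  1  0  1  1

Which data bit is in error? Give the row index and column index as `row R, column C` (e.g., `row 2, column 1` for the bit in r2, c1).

row 3, column 3

Recompute each row's even parity and compare to rp:
  r0: data parity 1, sent rp 1 → ok
  r1: data parity 1, sent rp 1 → ok
  r2: data parity 0, sent rp 0 → ok
  r3: data parity 0, sent rp 1 → mismatch
Recompute each column's even parity and compare to cp:
  c0: data parity 1, sent cp 1 → ok
  c1: data parity 0, sent cp 0 → ok
  c2: data parity 1, sent cp 1 → ok
  c3: data parity 0, sent cp 1 → mismatch
Exactly one row (r3) and one column (c3) fail → the flipped bit is at their intersection.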